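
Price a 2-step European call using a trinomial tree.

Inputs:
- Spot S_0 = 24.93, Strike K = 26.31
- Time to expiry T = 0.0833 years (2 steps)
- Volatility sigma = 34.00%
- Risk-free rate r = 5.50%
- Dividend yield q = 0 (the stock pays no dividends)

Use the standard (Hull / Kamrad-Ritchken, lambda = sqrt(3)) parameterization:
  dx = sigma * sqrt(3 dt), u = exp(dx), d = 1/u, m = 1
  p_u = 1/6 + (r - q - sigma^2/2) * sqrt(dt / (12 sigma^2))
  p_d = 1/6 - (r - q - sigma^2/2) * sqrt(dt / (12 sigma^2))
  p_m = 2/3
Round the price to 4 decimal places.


dt = T/N = 0.041650; dx = sigma*sqrt(3*dt) = 0.120184
u = exp(dx) = 1.127704; d = 1/u = 0.886757
p_u = 0.166181, p_m = 0.666667, p_d = 0.167152
Discount per step: exp(-r*dt) = 0.997712
Stock lattice S(k, j) with j the centered position index:
  k=0: S(0,+0) = 24.9300
  k=1: S(1,-1) = 22.1069; S(1,+0) = 24.9300; S(1,+1) = 28.1137
  k=2: S(2,-2) = 19.6034; S(2,-1) = 22.1069; S(2,+0) = 24.9300; S(2,+1) = 28.1137; S(2,+2) = 31.7039
Terminal payoffs V(N, j) = max(S_T - K, 0):
  V(2,-2) = 0.000000; V(2,-1) = 0.000000; V(2,+0) = 0.000000; V(2,+1) = 1.803672; V(2,+2) = 5.393913
Backward induction: V(k, j) = exp(-r*dt) * [p_u * V(k+1, j+1) + p_m * V(k+1, j) + p_d * V(k+1, j-1)]
  V(1,-1) = exp(-r*dt) * [p_u*0.000000 + p_m*0.000000 + p_d*0.000000] = 0.000000
  V(1,+0) = exp(-r*dt) * [p_u*1.803672 + p_m*0.000000 + p_d*0.000000] = 0.299051
  V(1,+1) = exp(-r*dt) * [p_u*5.393913 + p_m*1.803672 + p_d*0.000000] = 2.094014
  V(0,+0) = exp(-r*dt) * [p_u*2.094014 + p_m*0.299051 + p_d*0.000000] = 0.546101

Answer: Price = V(0,0) = 0.5461


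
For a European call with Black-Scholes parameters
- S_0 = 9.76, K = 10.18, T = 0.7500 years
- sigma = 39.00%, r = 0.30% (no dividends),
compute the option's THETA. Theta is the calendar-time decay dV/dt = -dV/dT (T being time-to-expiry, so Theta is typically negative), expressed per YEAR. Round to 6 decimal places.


d1 = 0.0507916921; d2 = -0.2869582154
phi(d1) = 0.3984280173; exp(-qT) = 1.0000000000; exp(-rT) = 0.9977525294
Theta = -S*exp(-qT)*phi(d1)*sigma/(2*sqrt(T)) - r*K*exp(-rT)*N(d2) + q*S*exp(-qT)*N(d1)
N(d1) = 0.5202542445; N(d2) = 0.3870721573; sqrt(T) = 0.8660254038
Term 1 = -9.7600 * 1.0000000000 * 0.3984280173 * 0.3900 / (2 * 0.8660254038) = -0.8755957957
Term 2 = -0.0030 * 10.1800 * 0.9977525294 * 0.3870721573 = -0.0117946159
Term 3 = 0 (no dividend yield, q = 0)
Theta = -0.8755957957 + (-0.0117946159) + (0.0000000000) = -0.887390

Answer: Theta = -0.887390


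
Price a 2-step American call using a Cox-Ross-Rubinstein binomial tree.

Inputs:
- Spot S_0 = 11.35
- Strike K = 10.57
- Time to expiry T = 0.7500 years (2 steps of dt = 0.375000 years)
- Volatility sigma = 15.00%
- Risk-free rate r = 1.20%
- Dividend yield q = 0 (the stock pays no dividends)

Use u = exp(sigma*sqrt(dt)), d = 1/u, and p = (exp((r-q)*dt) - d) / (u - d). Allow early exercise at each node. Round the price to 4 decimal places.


Answer: Price = V(0,0) = 1.1516

Derivation:
dt = T/N = 0.375000
u = exp(sigma*sqrt(dt)) = 1.096207; d = 1/u = 0.912237
p = (exp((r-q)*dt) - d) / (u - d) = 0.501568
Discount per step: exp(-r*dt) = 0.995510
Stock lattice S(k, i) with i counting down-moves:
  k=0: S(0,0) = 11.3500
  k=1: S(1,0) = 12.4419; S(1,1) = 10.3539
  k=2: S(2,0) = 13.6389; S(2,1) = 11.3500; S(2,2) = 9.4452
Terminal payoffs V(N, i) = max(S_T - K, 0):
  V(2,0) = 3.068947; V(2,1) = 0.780000; V(2,2) = 0.000000
Backward induction: V(k, i) = exp(-r*dt) * [p * V(k+1, i) + (1-p) * V(k+1, i+1)]; then take max(V_cont, immediate exercise) for American.
  V(1,0) = exp(-r*dt) * [p*3.068947 + (1-p)*0.780000] = 1.919405; exercise = 1.871947; V(1,0) = max -> 1.919405
  V(1,1) = exp(-r*dt) * [p*0.780000 + (1-p)*0.000000] = 0.389466; exercise = 0.000000; V(1,1) = max -> 0.389466
  V(0,0) = exp(-r*dt) * [p*1.919405 + (1-p)*0.389466] = 1.151640; exercise = 0.780000; V(0,0) = max -> 1.151640


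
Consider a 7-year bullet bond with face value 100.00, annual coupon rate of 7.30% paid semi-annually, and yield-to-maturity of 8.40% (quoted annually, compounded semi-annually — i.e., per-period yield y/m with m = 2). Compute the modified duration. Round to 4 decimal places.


Coupon per period c = face * coupon_rate / m = 3.650000
Periods per year m = 2; per-period yield y/m = 0.042000
Number of cashflows N = 14
Cashflows (t years, CF_t, discount factor 1/(1+y/m)^(m*t), PV):
  t = 0.5000: CF_t = 3.650000, DF = 0.959693, PV = 3.502879
  t = 1.0000: CF_t = 3.650000, DF = 0.921010, PV = 3.361688
  t = 1.5000: CF_t = 3.650000, DF = 0.883887, PV = 3.226188
  t = 2.0000: CF_t = 3.650000, DF = 0.848260, PV = 3.096150
  t = 2.5000: CF_t = 3.650000, DF = 0.814069, PV = 2.971353
  t = 3.0000: CF_t = 3.650000, DF = 0.781257, PV = 2.851587
  t = 3.5000: CF_t = 3.650000, DF = 0.749766, PV = 2.736647
  t = 4.0000: CF_t = 3.650000, DF = 0.719545, PV = 2.626341
  t = 4.5000: CF_t = 3.650000, DF = 0.690543, PV = 2.520481
  t = 5.0000: CF_t = 3.650000, DF = 0.662709, PV = 2.418888
  t = 5.5000: CF_t = 3.650000, DF = 0.635997, PV = 2.321389
  t = 6.0000: CF_t = 3.650000, DF = 0.610362, PV = 2.227821
  t = 6.5000: CF_t = 3.650000, DF = 0.585760, PV = 2.138024
  t = 7.0000: CF_t = 103.650000, DF = 0.562150, PV = 58.266810
Price P = sum_t PV_t = 94.266245
First compute Macaulay numerator sum_t t * PV_t:
  t * PV_t at t = 0.5000: 1.751440
  t * PV_t at t = 1.0000: 3.361688
  t * PV_t at t = 1.5000: 4.839282
  t * PV_t at t = 2.0000: 6.192300
  t * PV_t at t = 2.5000: 7.428383
  t * PV_t at t = 3.0000: 8.554760
  t * PV_t at t = 3.5000: 9.578266
  t * PV_t at t = 4.0000: 10.505364
  t * PV_t at t = 4.5000: 11.342164
  t * PV_t at t = 5.0000: 12.094438
  t * PV_t at t = 5.5000: 12.767640
  t * PV_t at t = 6.0000: 13.366924
  t * PV_t at t = 6.5000: 13.897154
  t * PV_t at t = 7.0000: 407.867669
Macaulay duration D = 523.547471 / 94.266245 = 5.553923
Modified duration = D / (1 + y/m) = 5.553923 / (1 + 0.042000) = 5.330060

Answer: Modified duration = 5.3301


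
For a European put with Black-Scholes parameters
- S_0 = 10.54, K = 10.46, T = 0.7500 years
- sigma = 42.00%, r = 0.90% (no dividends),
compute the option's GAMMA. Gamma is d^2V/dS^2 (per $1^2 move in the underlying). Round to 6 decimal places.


d1 = 0.2213700719; d2 = -0.1423605977
phi(d1) = 0.3892860387; exp(-qT) = 1.0000000000; exp(-rT) = 0.9932727301
Gamma = exp(-qT) * phi(d1) / (S * sigma * sqrt(T)) = 1.0000000000 * 0.3892860387 / (10.5400 * 0.4200 * 0.8660254038) = 0.101543

Answer: Gamma = 0.101543


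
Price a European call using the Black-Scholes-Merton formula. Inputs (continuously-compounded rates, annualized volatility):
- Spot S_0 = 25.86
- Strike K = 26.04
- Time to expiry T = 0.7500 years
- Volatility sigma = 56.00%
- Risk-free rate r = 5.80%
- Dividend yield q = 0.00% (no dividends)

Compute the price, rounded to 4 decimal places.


Answer: Price = 5.3435

Derivation:
d1 = (ln(S/K) + (r - q + 0.5*sigma^2) * T) / (sigma * sqrt(T)) = 0.31787989
d2 = d1 - sigma * sqrt(T) = -0.16709433
exp(-rT) = 0.95743255; exp(-qT) = 1.00000000
C = S_0 * exp(-qT) * N(d1) - K * exp(-rT) * N(d2)
N(d1) = 0.62471198; N(d2) = 0.43364791
C = 25.8600 * 1.00000000 * 0.62471198 - 26.0400 * 0.95743255 * 0.43364791 = 5.3435


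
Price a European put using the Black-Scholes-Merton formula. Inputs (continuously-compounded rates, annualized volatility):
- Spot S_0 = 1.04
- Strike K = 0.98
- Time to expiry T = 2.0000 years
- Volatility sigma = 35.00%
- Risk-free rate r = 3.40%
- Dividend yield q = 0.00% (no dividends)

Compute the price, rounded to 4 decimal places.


d1 = (ln(S/K) + (r - q + 0.5*sigma^2) * T) / (sigma * sqrt(T)) = 0.50492156
d2 = d1 - sigma * sqrt(T) = 0.00994681
exp(-rT) = 0.93426047; exp(-qT) = 1.00000000
P = K * exp(-rT) * N(-d2) - S_0 * exp(-qT) * N(-d1)
N(-d1) = 0.30680697; N(-d2) = 0.49603186
P = 0.9800 * 0.93426047 * 0.49603186 - 1.0400 * 1.00000000 * 0.30680697 = 0.1351

Answer: Price = 0.1351


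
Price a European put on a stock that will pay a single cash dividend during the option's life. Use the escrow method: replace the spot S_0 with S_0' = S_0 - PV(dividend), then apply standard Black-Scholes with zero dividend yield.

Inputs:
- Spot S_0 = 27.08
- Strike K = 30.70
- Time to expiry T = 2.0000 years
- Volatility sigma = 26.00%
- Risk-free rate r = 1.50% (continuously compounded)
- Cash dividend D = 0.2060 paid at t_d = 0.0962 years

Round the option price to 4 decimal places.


PV(D) = D * exp(-r * t_d) = 0.2060 * 0.99855804 = 0.20570296
S_0' = S_0 - PV(D) = 27.0800 - 0.20570296 = 26.87429704
d1 = (ln(S_0'/K) + (r + sigma^2/2)*T) / (sigma*sqrt(T)) = -0.09652640
d2 = d1 - sigma*sqrt(T) = -0.46422193
exp(-rT) = 0.97044553
N(-d1) = 0.53844875; N(-d2) = 0.67875562
P = K * exp(-rT) * N(-d2) - S_0' * N(-d1) = 30.7000 * 0.97044553 * 0.67875562 - 26.87429704 * 0.53844875 = 5.7515

Answer: Price = 5.7515


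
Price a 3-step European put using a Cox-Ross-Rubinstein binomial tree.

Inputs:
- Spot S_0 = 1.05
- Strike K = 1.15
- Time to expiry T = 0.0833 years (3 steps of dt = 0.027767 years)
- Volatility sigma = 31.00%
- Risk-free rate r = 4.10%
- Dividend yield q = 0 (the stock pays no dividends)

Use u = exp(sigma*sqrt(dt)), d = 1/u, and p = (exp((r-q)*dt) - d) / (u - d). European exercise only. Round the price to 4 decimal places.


dt = T/N = 0.027767
u = exp(sigma*sqrt(dt)) = 1.053014; d = 1/u = 0.949655
p = (exp((r-q)*dt) - d) / (u - d) = 0.498109
Discount per step: exp(-r*dt) = 0.998862
Stock lattice S(k, i) with i counting down-moves:
  k=0: S(0,0) = 1.0500
  k=1: S(1,0) = 1.1057; S(1,1) = 0.9971
  k=2: S(2,0) = 1.1643; S(2,1) = 1.0500; S(2,2) = 0.9469
  k=3: S(3,0) = 1.2260; S(3,1) = 1.1057; S(3,2) = 0.9971; S(3,3) = 0.8993
Terminal payoffs V(N, i) = max(K - S_T, 0):
  V(3,0) = 0.000000; V(3,1) = 0.044336; V(3,2) = 0.152862; V(3,3) = 0.250736
Backward induction: V(k, i) = exp(-r*dt) * [p * V(k+1, i) + (1-p) * V(k+1, i+1)].
  V(2,0) = exp(-r*dt) * [p*0.000000 + (1-p)*0.044336] = 0.022226
  V(2,1) = exp(-r*dt) * [p*0.044336 + (1-p)*0.152862] = 0.098692
  V(2,2) = exp(-r*dt) * [p*0.152862 + (1-p)*0.250736] = 0.201754
  V(1,0) = exp(-r*dt) * [p*0.022226 + (1-p)*0.098692] = 0.060535
  V(1,1) = exp(-r*dt) * [p*0.098692 + (1-p)*0.201754] = 0.150247
  V(0,0) = exp(-r*dt) * [p*0.060535 + (1-p)*0.150247] = 0.105440

Answer: Price = V(0,0) = 0.1054


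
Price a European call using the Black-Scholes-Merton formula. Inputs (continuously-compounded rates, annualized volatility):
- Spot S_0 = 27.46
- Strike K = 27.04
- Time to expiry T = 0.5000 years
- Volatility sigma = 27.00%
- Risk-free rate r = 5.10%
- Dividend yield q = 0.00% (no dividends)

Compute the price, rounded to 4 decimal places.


Answer: Price = 2.6435

Derivation:
d1 = (ln(S/K) + (r - q + 0.5*sigma^2) * T) / (sigma * sqrt(T)) = 0.30975545
d2 = d1 - sigma * sqrt(T) = 0.11883662
exp(-rT) = 0.97482238; exp(-qT) = 1.00000000
C = S_0 * exp(-qT) * N(d1) - K * exp(-rT) * N(d2)
N(d1) = 0.62162654; N(d2) = 0.54729760
C = 27.4600 * 1.00000000 * 0.62162654 - 27.0400 * 0.97482238 * 0.54729760 = 2.6435


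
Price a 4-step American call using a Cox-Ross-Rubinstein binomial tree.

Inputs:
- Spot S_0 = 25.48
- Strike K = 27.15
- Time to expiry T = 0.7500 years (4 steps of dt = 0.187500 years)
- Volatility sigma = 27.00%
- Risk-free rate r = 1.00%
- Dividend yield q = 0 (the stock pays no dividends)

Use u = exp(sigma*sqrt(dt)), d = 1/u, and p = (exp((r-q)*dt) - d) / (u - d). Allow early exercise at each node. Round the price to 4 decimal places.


dt = T/N = 0.187500
u = exp(sigma*sqrt(dt)) = 1.124022; d = 1/u = 0.889662
p = (exp((r-q)*dt) - d) / (u - d) = 0.478813
Discount per step: exp(-r*dt) = 0.998127
Stock lattice S(k, i) with i counting down-moves:
  k=0: S(0,0) = 25.4800
  k=1: S(1,0) = 28.6401; S(1,1) = 22.6686
  k=2: S(2,0) = 32.1921; S(2,1) = 25.4800; S(2,2) = 20.1674
  k=3: S(3,0) = 36.1846; S(3,1) = 28.6401; S(3,2) = 22.6686; S(3,3) = 17.9422
  k=4: S(4,0) = 40.6723; S(4,1) = 32.1921; S(4,2) = 25.4800; S(4,3) = 20.1674; S(4,4) = 15.9625
Terminal payoffs V(N, i) = max(S_T - K, 0):
  V(4,0) = 13.522311; V(4,1) = 5.042087; V(4,2) = 0.000000; V(4,3) = 0.000000; V(4,4) = 0.000000
Backward induction: V(k, i) = exp(-r*dt) * [p * V(k+1, i) + (1-p) * V(k+1, i+1)]; then take max(V_cont, immediate exercise) for American.
  V(3,0) = exp(-r*dt) * [p*13.522311 + (1-p)*5.042087] = 9.085477; exercise = 9.034618; V(3,0) = max -> 9.085477
  V(3,1) = exp(-r*dt) * [p*5.042087 + (1-p)*0.000000] = 2.409694; exercise = 1.490084; V(3,1) = max -> 2.409694
  V(3,2) = exp(-r*dt) * [p*0.000000 + (1-p)*0.000000] = 0.000000; exercise = 0.000000; V(3,2) = max -> 0.000000
  V(3,3) = exp(-r*dt) * [p*0.000000 + (1-p)*0.000000] = 0.000000; exercise = 0.000000; V(3,3) = max -> 0.000000
  V(2,0) = exp(-r*dt) * [p*9.085477 + (1-p)*2.409694] = 5.595643; exercise = 5.042087; V(2,0) = max -> 5.595643
  V(2,1) = exp(-r*dt) * [p*2.409694 + (1-p)*0.000000] = 1.151631; exercise = 0.000000; V(2,1) = max -> 1.151631
  V(2,2) = exp(-r*dt) * [p*0.000000 + (1-p)*0.000000] = 0.000000; exercise = 0.000000; V(2,2) = max -> 0.000000
  V(1,0) = exp(-r*dt) * [p*5.595643 + (1-p)*1.151631] = 3.273338; exercise = 1.490084; V(1,0) = max -> 3.273338
  V(1,1) = exp(-r*dt) * [p*1.151631 + (1-p)*0.000000] = 0.550383; exercise = 0.000000; V(1,1) = max -> 0.550383
  V(0,0) = exp(-r*dt) * [p*3.273338 + (1-p)*0.550383] = 1.850696; exercise = 0.000000; V(0,0) = max -> 1.850696

Answer: Price = V(0,0) = 1.8507


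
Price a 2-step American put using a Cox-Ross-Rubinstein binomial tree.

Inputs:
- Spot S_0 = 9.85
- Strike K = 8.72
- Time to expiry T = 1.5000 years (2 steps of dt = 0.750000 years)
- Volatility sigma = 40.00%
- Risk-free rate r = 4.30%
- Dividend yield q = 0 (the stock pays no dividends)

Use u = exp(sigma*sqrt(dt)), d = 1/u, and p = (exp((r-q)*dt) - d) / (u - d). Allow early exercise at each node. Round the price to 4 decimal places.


dt = T/N = 0.750000
u = exp(sigma*sqrt(dt)) = 1.413982; d = 1/u = 0.707222
p = (exp((r-q)*dt) - d) / (u - d) = 0.460628
Discount per step: exp(-r*dt) = 0.968264
Stock lattice S(k, i) with i counting down-moves:
  k=0: S(0,0) = 9.8500
  k=1: S(1,0) = 13.9277; S(1,1) = 6.9661
  k=2: S(2,0) = 19.6936; S(2,1) = 9.8500; S(2,2) = 4.9266
Terminal payoffs V(N, i) = max(K - S_T, 0):
  V(2,0) = 0.000000; V(2,1) = 0.000000; V(2,2) = 3.793390
Backward induction: V(k, i) = exp(-r*dt) * [p * V(k+1, i) + (1-p) * V(k+1, i+1)]; then take max(V_cont, immediate exercise) for American.
  V(1,0) = exp(-r*dt) * [p*0.000000 + (1-p)*0.000000] = 0.000000; exercise = 0.000000; V(1,0) = max -> 0.000000
  V(1,1) = exp(-r*dt) * [p*0.000000 + (1-p)*3.793390] = 1.981117; exercise = 1.753860; V(1,1) = max -> 1.981117
  V(0,0) = exp(-r*dt) * [p*0.000000 + (1-p)*1.981117] = 1.034648; exercise = 0.000000; V(0,0) = max -> 1.034648

Answer: Price = V(0,0) = 1.0346


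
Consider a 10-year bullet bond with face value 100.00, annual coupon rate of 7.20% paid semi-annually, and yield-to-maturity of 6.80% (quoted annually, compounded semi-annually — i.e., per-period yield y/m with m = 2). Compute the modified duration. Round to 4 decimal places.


Answer: Modified duration = 7.0977

Derivation:
Coupon per period c = face * coupon_rate / m = 3.600000
Periods per year m = 2; per-period yield y/m = 0.034000
Number of cashflows N = 20
Cashflows (t years, CF_t, discount factor 1/(1+y/m)^(m*t), PV):
  t = 0.5000: CF_t = 3.600000, DF = 0.967118, PV = 3.481625
  t = 1.0000: CF_t = 3.600000, DF = 0.935317, PV = 3.367142
  t = 1.5000: CF_t = 3.600000, DF = 0.904562, PV = 3.256424
  t = 2.0000: CF_t = 3.600000, DF = 0.874818, PV = 3.149346
  t = 2.5000: CF_t = 3.600000, DF = 0.846052, PV = 3.045789
  t = 3.0000: CF_t = 3.600000, DF = 0.818233, PV = 2.945637
  t = 3.5000: CF_t = 3.600000, DF = 0.791327, PV = 2.848779
  t = 4.0000: CF_t = 3.600000, DF = 0.765307, PV = 2.755105
  t = 4.5000: CF_t = 3.600000, DF = 0.740142, PV = 2.664512
  t = 5.0000: CF_t = 3.600000, DF = 0.715805, PV = 2.576897
  t = 5.5000: CF_t = 3.600000, DF = 0.692268, PV = 2.492164
  t = 6.0000: CF_t = 3.600000, DF = 0.669505, PV = 2.410216
  t = 6.5000: CF_t = 3.600000, DF = 0.647490, PV = 2.330964
  t = 7.0000: CF_t = 3.600000, DF = 0.626199, PV = 2.254317
  t = 7.5000: CF_t = 3.600000, DF = 0.605608, PV = 2.180190
  t = 8.0000: CF_t = 3.600000, DF = 0.585695, PV = 2.108501
  t = 8.5000: CF_t = 3.600000, DF = 0.566436, PV = 2.039170
  t = 9.0000: CF_t = 3.600000, DF = 0.547810, PV = 1.972118
  t = 9.5000: CF_t = 3.600000, DF = 0.529797, PV = 1.907270
  t = 10.0000: CF_t = 103.600000, DF = 0.512377, PV = 53.082208
Price P = sum_t PV_t = 102.868373
First compute Macaulay numerator sum_t t * PV_t:
  t * PV_t at t = 0.5000: 1.740812
  t * PV_t at t = 1.0000: 3.367142
  t * PV_t at t = 1.5000: 4.884635
  t * PV_t at t = 2.0000: 6.298692
  t * PV_t at t = 2.5000: 7.614472
  t * PV_t at t = 3.0000: 8.836912
  t * PV_t at t = 3.5000: 9.970726
  t * PV_t at t = 4.0000: 11.020421
  t * PV_t at t = 4.5000: 11.990303
  t * PV_t at t = 5.0000: 12.884487
  t * PV_t at t = 5.5000: 13.706901
  t * PV_t at t = 6.0000: 14.461298
  t * PV_t at t = 6.5000: 15.151264
  t * PV_t at t = 7.0000: 15.780218
  t * PV_t at t = 7.5000: 16.351428
  t * PV_t at t = 8.0000: 16.868011
  t * PV_t at t = 8.5000: 17.332941
  t * PV_t at t = 9.0000: 17.749058
  t * PV_t at t = 9.5000: 18.119069
  t * PV_t at t = 10.0000: 530.822081
Macaulay duration D = 754.950870 / 102.868373 = 7.338999
Modified duration = D / (1 + y/m) = 7.338999 / (1 + 0.034000) = 7.097678


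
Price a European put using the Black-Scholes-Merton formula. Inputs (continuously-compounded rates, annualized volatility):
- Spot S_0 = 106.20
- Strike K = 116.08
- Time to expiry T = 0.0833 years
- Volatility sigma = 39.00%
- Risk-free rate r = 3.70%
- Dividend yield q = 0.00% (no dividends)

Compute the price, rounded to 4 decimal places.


d1 = (ln(S/K) + (r - q + 0.5*sigma^2) * T) / (sigma * sqrt(T)) = -0.70662652
d2 = d1 - sigma * sqrt(T) = -0.81918730
exp(-rT) = 0.99692264; exp(-qT) = 1.00000000
P = K * exp(-rT) * N(-d2) - S_0 * exp(-qT) * N(-d1)
N(-d1) = 0.76010070; N(-d2) = 0.79366022
P = 116.0800 * 0.99692264 * 0.79366022 - 106.2000 * 1.00000000 * 0.76010070 = 11.1219

Answer: Price = 11.1219


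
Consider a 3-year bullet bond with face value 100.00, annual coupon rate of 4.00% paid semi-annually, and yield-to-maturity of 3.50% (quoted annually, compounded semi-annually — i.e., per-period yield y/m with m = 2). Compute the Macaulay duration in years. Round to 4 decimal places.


Coupon per period c = face * coupon_rate / m = 2.000000
Periods per year m = 2; per-period yield y/m = 0.017500
Number of cashflows N = 6
Cashflows (t years, CF_t, discount factor 1/(1+y/m)^(m*t), PV):
  t = 0.5000: CF_t = 2.000000, DF = 0.982801, PV = 1.965602
  t = 1.0000: CF_t = 2.000000, DF = 0.965898, PV = 1.931796
  t = 1.5000: CF_t = 2.000000, DF = 0.949285, PV = 1.898571
  t = 2.0000: CF_t = 2.000000, DF = 0.932959, PV = 1.865917
  t = 2.5000: CF_t = 2.000000, DF = 0.916913, PV = 1.833825
  t = 3.0000: CF_t = 102.000000, DF = 0.901143, PV = 91.916539
Price P = sum_t PV_t = 101.412249
Macaulay numerator sum_t t * PV_t:
  t * PV_t at t = 0.5000: 0.982801
  t * PV_t at t = 1.0000: 1.931796
  t * PV_t at t = 1.5000: 2.847856
  t * PV_t at t = 2.0000: 3.731834
  t * PV_t at t = 2.5000: 4.584563
  t * PV_t at t = 3.0000: 275.749618
Macaulay duration D = (sum_t t * PV_t) / P = 289.828467 / 101.412249 = 2.857924

Answer: Macaulay duration = 2.8579 years


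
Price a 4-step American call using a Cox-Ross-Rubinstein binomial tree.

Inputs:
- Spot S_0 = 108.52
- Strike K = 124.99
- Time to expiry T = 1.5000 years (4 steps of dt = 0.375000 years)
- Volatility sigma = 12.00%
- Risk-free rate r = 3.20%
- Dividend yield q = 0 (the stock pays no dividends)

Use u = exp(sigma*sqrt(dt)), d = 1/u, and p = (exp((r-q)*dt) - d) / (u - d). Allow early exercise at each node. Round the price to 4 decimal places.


dt = T/N = 0.375000
u = exp(sigma*sqrt(dt)) = 1.076252; d = 1/u = 0.929150
p = (exp((r-q)*dt) - d) / (u - d) = 0.563705
Discount per step: exp(-r*dt) = 0.988072
Stock lattice S(k, i) with i counting down-moves:
  k=0: S(0,0) = 108.5200
  k=1: S(1,0) = 116.7949; S(1,1) = 100.8314
  k=2: S(2,0) = 125.7007; S(2,1) = 108.5200; S(2,2) = 93.6875
  k=3: S(3,0) = 135.2857; S(3,1) = 116.7949; S(3,2) = 100.8314; S(3,3) = 87.0498
  k=4: S(4,0) = 145.6015; S(4,1) = 125.7007; S(4,2) = 108.5200; S(4,3) = 93.6875; S(4,4) = 80.8824
Terminal payoffs V(N, i) = max(S_T - K, 0):
  V(4,0) = 20.611474; V(4,1) = 0.710724; V(4,2) = 0.000000; V(4,3) = 0.000000; V(4,4) = 0.000000
Backward induction: V(k, i) = exp(-r*dt) * [p * V(k+1, i) + (1-p) * V(k+1, i+1)]; then take max(V_cont, immediate exercise) for American.
  V(3,0) = exp(-r*dt) * [p*20.611474 + (1-p)*0.710724] = 11.786580; exercise = 10.295663; V(3,0) = max -> 11.786580
  V(3,1) = exp(-r*dt) * [p*0.710724 + (1-p)*0.000000] = 0.395859; exercise = 0.000000; V(3,1) = max -> 0.395859
  V(3,2) = exp(-r*dt) * [p*0.000000 + (1-p)*0.000000] = 0.000000; exercise = 0.000000; V(3,2) = max -> 0.000000
  V(3,3) = exp(-r*dt) * [p*0.000000 + (1-p)*0.000000] = 0.000000; exercise = 0.000000; V(3,3) = max -> 0.000000
  V(2,0) = exp(-r*dt) * [p*11.786580 + (1-p)*0.395859] = 6.735549; exercise = 0.710724; V(2,0) = max -> 6.735549
  V(2,1) = exp(-r*dt) * [p*0.395859 + (1-p)*0.000000] = 0.220486; exercise = 0.000000; V(2,1) = max -> 0.220486
  V(2,2) = exp(-r*dt) * [p*0.000000 + (1-p)*0.000000] = 0.000000; exercise = 0.000000; V(2,2) = max -> 0.000000
  V(1,0) = exp(-r*dt) * [p*6.735549 + (1-p)*0.220486] = 3.846620; exercise = 0.000000; V(1,0) = max -> 3.846620
  V(1,1) = exp(-r*dt) * [p*0.220486 + (1-p)*0.000000] = 0.122806; exercise = 0.000000; V(1,1) = max -> 0.122806
  V(0,0) = exp(-r*dt) * [p*3.846620 + (1-p)*0.122806] = 2.195434; exercise = 0.000000; V(0,0) = max -> 2.195434

Answer: Price = V(0,0) = 2.1954


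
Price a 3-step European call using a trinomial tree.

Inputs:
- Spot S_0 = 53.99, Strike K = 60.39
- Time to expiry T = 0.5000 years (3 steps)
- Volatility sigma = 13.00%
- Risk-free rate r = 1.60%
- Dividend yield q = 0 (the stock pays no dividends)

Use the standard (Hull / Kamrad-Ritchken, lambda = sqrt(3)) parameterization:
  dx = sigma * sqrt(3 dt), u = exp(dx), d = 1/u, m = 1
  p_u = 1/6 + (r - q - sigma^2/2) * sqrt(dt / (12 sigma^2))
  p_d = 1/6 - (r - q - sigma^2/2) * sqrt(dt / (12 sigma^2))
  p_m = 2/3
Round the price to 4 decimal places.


Answer: Price = V(0,0) = 0.3243

Derivation:
dt = T/N = 0.166667; dx = sigma*sqrt(3*dt) = 0.091924
u = exp(dx) = 1.096281; d = 1/u = 0.912175
p_u = 0.173511, p_m = 0.666667, p_d = 0.159822
Discount per step: exp(-r*dt) = 0.997337
Stock lattice S(k, j) with j the centered position index:
  k=0: S(0,+0) = 53.9900
  k=1: S(1,-1) = 49.2483; S(1,+0) = 53.9900; S(1,+1) = 59.1882
  k=2: S(2,-2) = 44.9231; S(2,-1) = 49.2483; S(2,+0) = 53.9900; S(2,+1) = 59.1882; S(2,+2) = 64.8870
  k=3: S(3,-3) = 40.9777; S(3,-2) = 44.9231; S(3,-1) = 49.2483; S(3,+0) = 53.9900; S(3,+1) = 59.1882; S(3,+2) = 64.8870; S(3,+3) = 71.1344
Terminal payoffs V(N, j) = max(S_T - K, 0):
  V(3,-3) = 0.000000; V(3,-2) = 0.000000; V(3,-1) = 0.000000; V(3,+0) = 0.000000; V(3,+1) = 0.000000; V(3,+2) = 4.496955; V(3,+3) = 10.744360
Backward induction: V(k, j) = exp(-r*dt) * [p_u * V(k+1, j+1) + p_m * V(k+1, j) + p_d * V(k+1, j-1)]
  V(2,-2) = exp(-r*dt) * [p_u*0.000000 + p_m*0.000000 + p_d*0.000000] = 0.000000
  V(2,-1) = exp(-r*dt) * [p_u*0.000000 + p_m*0.000000 + p_d*0.000000] = 0.000000
  V(2,+0) = exp(-r*dt) * [p_u*0.000000 + p_m*0.000000 + p_d*0.000000] = 0.000000
  V(2,+1) = exp(-r*dt) * [p_u*4.496955 + p_m*0.000000 + p_d*0.000000] = 0.778194
  V(2,+2) = exp(-r*dt) * [p_u*10.744360 + p_m*4.496955 + p_d*0.000000] = 4.849287
  V(1,-1) = exp(-r*dt) * [p_u*0.000000 + p_m*0.000000 + p_d*0.000000] = 0.000000
  V(1,+0) = exp(-r*dt) * [p_u*0.778194 + p_m*0.000000 + p_d*0.000000] = 0.134666
  V(1,+1) = exp(-r*dt) * [p_u*4.849287 + p_m*0.778194 + p_d*0.000000] = 1.356579
  V(0,+0) = exp(-r*dt) * [p_u*1.356579 + p_m*0.134666 + p_d*0.000000] = 0.324293


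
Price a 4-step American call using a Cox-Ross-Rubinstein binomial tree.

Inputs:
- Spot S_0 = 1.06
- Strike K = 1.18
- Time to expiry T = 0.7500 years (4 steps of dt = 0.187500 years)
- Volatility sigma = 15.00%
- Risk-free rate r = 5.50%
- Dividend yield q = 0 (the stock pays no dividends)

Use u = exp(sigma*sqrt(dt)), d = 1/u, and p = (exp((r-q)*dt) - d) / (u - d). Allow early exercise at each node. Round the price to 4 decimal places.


Answer: Price = V(0,0) = 0.0269

Derivation:
dt = T/N = 0.187500
u = exp(sigma*sqrt(dt)) = 1.067108; d = 1/u = 0.937113
p = (exp((r-q)*dt) - d) / (u - d) = 0.563508
Discount per step: exp(-r*dt) = 0.989740
Stock lattice S(k, i) with i counting down-moves:
  k=0: S(0,0) = 1.0600
  k=1: S(1,0) = 1.1311; S(1,1) = 0.9933
  k=2: S(2,0) = 1.2070; S(2,1) = 1.0600; S(2,2) = 0.9309
  k=3: S(3,0) = 1.2880; S(3,1) = 1.1311; S(3,2) = 0.9933; S(3,3) = 0.8723
  k=4: S(4,0) = 1.3745; S(4,1) = 1.2070; S(4,2) = 1.0600; S(4,3) = 0.9309; S(4,4) = 0.8175
Terminal payoffs V(N, i) = max(S_T - K, 0):
  V(4,0) = 0.194481; V(4,1) = 0.027042; V(4,2) = 0.000000; V(4,3) = 0.000000; V(4,4) = 0.000000
Backward induction: V(k, i) = exp(-r*dt) * [p * V(k+1, i) + (1-p) * V(k+1, i+1)]; then take max(V_cont, immediate exercise) for American.
  V(3,0) = exp(-r*dt) * [p*0.194481 + (1-p)*0.027042] = 0.120150; exercise = 0.108044; V(3,0) = max -> 0.120150
  V(3,1) = exp(-r*dt) * [p*0.027042 + (1-p)*0.000000] = 0.015082; exercise = 0.000000; V(3,1) = max -> 0.015082
  V(3,2) = exp(-r*dt) * [p*0.000000 + (1-p)*0.000000] = 0.000000; exercise = 0.000000; V(3,2) = max -> 0.000000
  V(3,3) = exp(-r*dt) * [p*0.000000 + (1-p)*0.000000] = 0.000000; exercise = 0.000000; V(3,3) = max -> 0.000000
  V(2,0) = exp(-r*dt) * [p*0.120150 + (1-p)*0.015082] = 0.073527; exercise = 0.027042; V(2,0) = max -> 0.073527
  V(2,1) = exp(-r*dt) * [p*0.015082 + (1-p)*0.000000] = 0.008412; exercise = 0.000000; V(2,1) = max -> 0.008412
  V(2,2) = exp(-r*dt) * [p*0.000000 + (1-p)*0.000000] = 0.000000; exercise = 0.000000; V(2,2) = max -> 0.000000
  V(1,0) = exp(-r*dt) * [p*0.073527 + (1-p)*0.008412] = 0.044642; exercise = 0.000000; V(1,0) = max -> 0.044642
  V(1,1) = exp(-r*dt) * [p*0.008412 + (1-p)*0.000000] = 0.004691; exercise = 0.000000; V(1,1) = max -> 0.004691
  V(0,0) = exp(-r*dt) * [p*0.044642 + (1-p)*0.004691] = 0.026925; exercise = 0.000000; V(0,0) = max -> 0.026925


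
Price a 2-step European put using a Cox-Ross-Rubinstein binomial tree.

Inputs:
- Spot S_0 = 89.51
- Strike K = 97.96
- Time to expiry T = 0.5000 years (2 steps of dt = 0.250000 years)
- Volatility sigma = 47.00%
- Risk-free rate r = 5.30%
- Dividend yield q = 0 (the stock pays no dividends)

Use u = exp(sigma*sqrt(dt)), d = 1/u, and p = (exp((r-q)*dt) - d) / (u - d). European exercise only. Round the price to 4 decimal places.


dt = T/N = 0.250000
u = exp(sigma*sqrt(dt)) = 1.264909; d = 1/u = 0.790571
p = (exp((r-q)*dt) - d) / (u - d) = 0.469638
Discount per step: exp(-r*dt) = 0.986837
Stock lattice S(k, i) with i counting down-moves:
  k=0: S(0,0) = 89.5100
  k=1: S(1,0) = 113.2220; S(1,1) = 70.7640
  k=2: S(2,0) = 143.2155; S(2,1) = 89.5100; S(2,2) = 55.9440
Terminal payoffs V(N, i) = max(K - S_T, 0):
  V(2,0) = 0.000000; V(2,1) = 8.450000; V(2,2) = 42.016047
Backward induction: V(k, i) = exp(-r*dt) * [p * V(k+1, i) + (1-p) * V(k+1, i+1)].
  V(1,0) = exp(-r*dt) * [p*0.000000 + (1-p)*8.450000] = 4.422566
  V(1,1) = exp(-r*dt) * [p*8.450000 + (1-p)*42.016047] = 25.906594
  V(0,0) = exp(-r*dt) * [p*4.422566 + (1-p)*25.906594] = 15.608678

Answer: Price = V(0,0) = 15.6087


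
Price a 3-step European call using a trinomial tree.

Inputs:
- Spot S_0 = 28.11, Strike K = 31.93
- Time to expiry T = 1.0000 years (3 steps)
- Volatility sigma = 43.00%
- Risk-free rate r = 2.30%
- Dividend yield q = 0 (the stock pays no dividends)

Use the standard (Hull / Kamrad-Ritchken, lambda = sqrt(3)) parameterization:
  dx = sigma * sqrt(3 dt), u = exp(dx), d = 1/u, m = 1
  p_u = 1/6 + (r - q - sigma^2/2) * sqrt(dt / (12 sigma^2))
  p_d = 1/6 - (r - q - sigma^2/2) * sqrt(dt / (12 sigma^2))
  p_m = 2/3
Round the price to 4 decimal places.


Answer: Price = V(0,0) = 3.6835

Derivation:
dt = T/N = 0.333333; dx = sigma*sqrt(3*dt) = 0.430000
u = exp(dx) = 1.537258; d = 1/u = 0.650509
p_u = 0.139748, p_m = 0.666667, p_d = 0.193585
Discount per step: exp(-r*dt) = 0.992363
Stock lattice S(k, j) with j the centered position index:
  k=0: S(0,+0) = 28.1100
  k=1: S(1,-1) = 18.2858; S(1,+0) = 28.1100; S(1,+1) = 43.2123
  k=2: S(2,-2) = 11.8951; S(2,-1) = 18.2858; S(2,+0) = 28.1100; S(2,+1) = 43.2123; S(2,+2) = 66.4284
  k=3: S(3,-3) = 7.7379; S(3,-2) = 11.8951; S(3,-1) = 18.2858; S(3,+0) = 28.1100; S(3,+1) = 43.2123; S(3,+2) = 66.4284; S(3,+3) = 102.1176
Terminal payoffs V(N, j) = max(S_T - K, 0):
  V(3,-3) = 0.000000; V(3,-2) = 0.000000; V(3,-1) = 0.000000; V(3,+0) = 0.000000; V(3,+1) = 11.282309; V(3,+2) = 34.498447; V(3,+3) = 70.187630
Backward induction: V(k, j) = exp(-r*dt) * [p_u * V(k+1, j+1) + p_m * V(k+1, j) + p_d * V(k+1, j-1)]
  V(2,-2) = exp(-r*dt) * [p_u*0.000000 + p_m*0.000000 + p_d*0.000000] = 0.000000
  V(2,-1) = exp(-r*dt) * [p_u*0.000000 + p_m*0.000000 + p_d*0.000000] = 0.000000
  V(2,+0) = exp(-r*dt) * [p_u*11.282309 + p_m*0.000000 + p_d*0.000000] = 1.564639
  V(2,+1) = exp(-r*dt) * [p_u*34.498447 + p_m*11.282309 + p_d*0.000000] = 12.248365
  V(2,+2) = exp(-r*dt) * [p_u*70.187630 + p_m*34.498447 + p_d*11.282309] = 34.724395
  V(1,-1) = exp(-r*dt) * [p_u*1.564639 + p_m*0.000000 + p_d*0.000000] = 0.216985
  V(1,+0) = exp(-r*dt) * [p_u*12.248365 + p_m*1.564639 + p_d*0.000000] = 2.733739
  V(1,+1) = exp(-r*dt) * [p_u*34.724395 + p_m*12.248365 + p_d*1.564639] = 13.219397
  V(0,+0) = exp(-r*dt) * [p_u*13.219397 + p_m*2.733739 + p_d*0.216985] = 3.683534


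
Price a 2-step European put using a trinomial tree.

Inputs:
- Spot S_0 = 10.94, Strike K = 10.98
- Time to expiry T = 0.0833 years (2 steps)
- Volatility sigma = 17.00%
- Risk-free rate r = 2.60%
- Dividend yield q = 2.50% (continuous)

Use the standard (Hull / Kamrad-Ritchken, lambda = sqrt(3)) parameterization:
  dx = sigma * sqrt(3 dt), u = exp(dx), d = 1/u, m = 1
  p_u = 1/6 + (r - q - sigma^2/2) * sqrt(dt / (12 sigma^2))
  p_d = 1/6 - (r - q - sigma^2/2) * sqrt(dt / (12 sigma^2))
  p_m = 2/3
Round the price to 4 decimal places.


dt = T/N = 0.041650; dx = sigma*sqrt(3*dt) = 0.060092
u = exp(dx) = 1.061934; d = 1/u = 0.941678
p_u = 0.162006, p_m = 0.666667, p_d = 0.171328
Discount per step: exp(-r*dt) = 0.998918
Stock lattice S(k, j) with j the centered position index:
  k=0: S(0,+0) = 10.9400
  k=1: S(1,-1) = 10.3020; S(1,+0) = 10.9400; S(1,+1) = 11.6176
  k=2: S(2,-2) = 9.7011; S(2,-1) = 10.3020; S(2,+0) = 10.9400; S(2,+1) = 11.6176; S(2,+2) = 12.3371
Terminal payoffs V(N, j) = max(K - S_T, 0):
  V(2,-2) = 1.278877; V(2,-1) = 0.678044; V(2,+0) = 0.040000; V(2,+1) = 0.000000; V(2,+2) = 0.000000
Backward induction: V(k, j) = exp(-r*dt) * [p_u * V(k+1, j+1) + p_m * V(k+1, j) + p_d * V(k+1, j-1)]
  V(1,-1) = exp(-r*dt) * [p_u*0.040000 + p_m*0.678044 + p_d*1.278877] = 0.676884
  V(1,+0) = exp(-r*dt) * [p_u*0.000000 + p_m*0.040000 + p_d*0.678044] = 0.142680
  V(1,+1) = exp(-r*dt) * [p_u*0.000000 + p_m*0.000000 + p_d*0.040000] = 0.006846
  V(0,+0) = exp(-r*dt) * [p_u*0.006846 + p_m*0.142680 + p_d*0.676884] = 0.211968

Answer: Price = V(0,0) = 0.2120


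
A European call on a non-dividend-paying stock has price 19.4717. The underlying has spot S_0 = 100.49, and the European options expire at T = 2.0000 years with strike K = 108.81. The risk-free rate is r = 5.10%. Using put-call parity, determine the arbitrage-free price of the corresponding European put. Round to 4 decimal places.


Answer: Put price = 17.2403

Derivation:
Put-call parity: C - P = S_0 * exp(-qT) - K * exp(-rT).
S_0 * exp(-qT) = 100.4900 * 1.00000000 = 100.49000000
K * exp(-rT) = 108.8100 * 0.90302955 = 98.25864552
P = C - S*exp(-qT) + K*exp(-rT)
P = 19.4717 - 100.49000000 + 98.25864552 = 17.2403


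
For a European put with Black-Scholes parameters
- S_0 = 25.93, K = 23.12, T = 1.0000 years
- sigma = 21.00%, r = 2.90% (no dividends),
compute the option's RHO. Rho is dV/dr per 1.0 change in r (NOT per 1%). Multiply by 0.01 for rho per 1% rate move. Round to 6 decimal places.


Answer: Rho = -6.315380

Derivation:
d1 = 0.7892978845; d2 = 0.5792978845
phi(d1) = 0.2921657185; exp(-qT) = 1.0000000000; exp(-rT) = 0.9714164645
N(-d2) = 0.2811940964
Rho = -K*T*exp(-rT)*N(-d2) = -23.1200 * 1.0000 * 0.9714164645 * 0.2811940964 = -6.315380


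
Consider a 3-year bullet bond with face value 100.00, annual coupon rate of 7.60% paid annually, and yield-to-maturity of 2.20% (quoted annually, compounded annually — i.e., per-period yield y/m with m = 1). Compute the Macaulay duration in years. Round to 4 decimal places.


Answer: Macaulay duration = 2.8083 years

Derivation:
Coupon per period c = face * coupon_rate / m = 7.600000
Periods per year m = 1; per-period yield y/m = 0.022000
Number of cashflows N = 3
Cashflows (t years, CF_t, discount factor 1/(1+y/m)^(m*t), PV):
  t = 1.0000: CF_t = 7.600000, DF = 0.978474, PV = 7.436399
  t = 2.0000: CF_t = 7.600000, DF = 0.957411, PV = 7.276320
  t = 3.0000: CF_t = 107.600000, DF = 0.936801, PV = 100.799780
Price P = sum_t PV_t = 115.512499
Macaulay numerator sum_t t * PV_t:
  t * PV_t at t = 1.0000: 7.436399
  t * PV_t at t = 2.0000: 14.552640
  t * PV_t at t = 3.0000: 302.399340
Macaulay duration D = (sum_t t * PV_t) / P = 324.388379 / 115.512499 = 2.808253


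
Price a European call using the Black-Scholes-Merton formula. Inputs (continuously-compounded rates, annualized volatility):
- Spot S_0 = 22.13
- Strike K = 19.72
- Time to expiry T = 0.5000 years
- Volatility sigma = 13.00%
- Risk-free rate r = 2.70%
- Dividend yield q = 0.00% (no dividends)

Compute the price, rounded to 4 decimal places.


d1 = (ln(S/K) + (r - q + 0.5*sigma^2) * T) / (sigma * sqrt(T)) = 1.44712998
d2 = d1 - sigma * sqrt(T) = 1.35520610
exp(-rT) = 0.98659072; exp(-qT) = 1.00000000
C = S_0 * exp(-qT) * N(d1) - K * exp(-rT) * N(d2)
N(d1) = 0.92606974; N(d2) = 0.91232405
C = 22.1300 * 1.00000000 * 0.92606974 - 19.7200 * 0.98659072 * 0.91232405 = 2.7441

Answer: Price = 2.7441


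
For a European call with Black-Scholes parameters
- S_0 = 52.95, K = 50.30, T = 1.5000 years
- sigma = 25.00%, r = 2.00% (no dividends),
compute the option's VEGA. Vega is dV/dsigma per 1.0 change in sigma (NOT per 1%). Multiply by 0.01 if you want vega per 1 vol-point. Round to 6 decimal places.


Answer: Vega = 23.699711

Derivation:
d1 = 0.4187582179; d2 = 0.1125720001
phi(d1) = 0.3654529427; exp(-qT) = 1.0000000000; exp(-rT) = 0.9704455335
Vega = S * exp(-qT) * phi(d1) * sqrt(T) = 52.9500 * 1.0000000000 * 0.3654529427 * 1.2247448714 = 23.699711


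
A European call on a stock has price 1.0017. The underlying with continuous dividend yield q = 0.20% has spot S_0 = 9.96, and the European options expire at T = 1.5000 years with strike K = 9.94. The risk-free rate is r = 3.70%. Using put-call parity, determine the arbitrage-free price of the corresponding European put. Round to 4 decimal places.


Put-call parity: C - P = S_0 * exp(-qT) - K * exp(-rT).
S_0 * exp(-qT) = 9.9600 * 0.99700450 = 9.93016478
K * exp(-rT) = 9.9400 * 0.94601202 = 9.40335952
P = C - S*exp(-qT) + K*exp(-rT)
P = 1.0017 - 9.93016478 + 9.40335952 = 0.4749

Answer: Put price = 0.4749


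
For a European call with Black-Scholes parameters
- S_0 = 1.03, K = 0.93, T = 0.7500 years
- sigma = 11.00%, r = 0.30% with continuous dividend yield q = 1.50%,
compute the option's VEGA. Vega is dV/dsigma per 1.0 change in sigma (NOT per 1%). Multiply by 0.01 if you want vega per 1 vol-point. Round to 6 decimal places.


d1 = 1.0252375618; d2 = 0.9299747674
phi(d1) = 0.2358652616; exp(-qT) = 0.9888130446; exp(-rT) = 0.9977525294
Vega = S * exp(-qT) * phi(d1) * sqrt(T) = 1.0300 * 0.9888130446 * 0.2358652616 * 0.8660254038 = 0.208040

Answer: Vega = 0.208040


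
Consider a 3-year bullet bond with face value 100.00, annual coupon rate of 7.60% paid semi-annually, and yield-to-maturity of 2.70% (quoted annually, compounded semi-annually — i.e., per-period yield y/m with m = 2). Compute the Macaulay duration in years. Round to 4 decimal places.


Coupon per period c = face * coupon_rate / m = 3.800000
Periods per year m = 2; per-period yield y/m = 0.013500
Number of cashflows N = 6
Cashflows (t years, CF_t, discount factor 1/(1+y/m)^(m*t), PV):
  t = 0.5000: CF_t = 3.800000, DF = 0.986680, PV = 3.749383
  t = 1.0000: CF_t = 3.800000, DF = 0.973537, PV = 3.699441
  t = 1.5000: CF_t = 3.800000, DF = 0.960569, PV = 3.650164
  t = 2.0000: CF_t = 3.800000, DF = 0.947774, PV = 3.601543
  t = 2.5000: CF_t = 3.800000, DF = 0.935150, PV = 3.553570
  t = 3.0000: CF_t = 103.800000, DF = 0.922694, PV = 95.775590
Price P = sum_t PV_t = 114.029690
Macaulay numerator sum_t t * PV_t:
  t * PV_t at t = 0.5000: 1.874692
  t * PV_t at t = 1.0000: 3.699441
  t * PV_t at t = 1.5000: 5.475245
  t * PV_t at t = 2.0000: 7.203086
  t * PV_t at t = 2.5000: 8.883924
  t * PV_t at t = 3.0000: 287.326770
Macaulay duration D = (sum_t t * PV_t) / P = 314.463157 / 114.029690 = 2.757731

Answer: Macaulay duration = 2.7577 years


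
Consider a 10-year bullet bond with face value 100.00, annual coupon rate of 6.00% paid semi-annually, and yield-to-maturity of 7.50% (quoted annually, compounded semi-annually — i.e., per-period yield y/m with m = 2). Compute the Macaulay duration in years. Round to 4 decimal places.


Coupon per period c = face * coupon_rate / m = 3.000000
Periods per year m = 2; per-period yield y/m = 0.037500
Number of cashflows N = 20
Cashflows (t years, CF_t, discount factor 1/(1+y/m)^(m*t), PV):
  t = 0.5000: CF_t = 3.000000, DF = 0.963855, PV = 2.891566
  t = 1.0000: CF_t = 3.000000, DF = 0.929017, PV = 2.787052
  t = 1.5000: CF_t = 3.000000, DF = 0.895438, PV = 2.686315
  t = 2.0000: CF_t = 3.000000, DF = 0.863073, PV = 2.589219
  t = 2.5000: CF_t = 3.000000, DF = 0.831878, PV = 2.495633
  t = 3.0000: CF_t = 3.000000, DF = 0.801810, PV = 2.405429
  t = 3.5000: CF_t = 3.000000, DF = 0.772829, PV = 2.318486
  t = 4.0000: CF_t = 3.000000, DF = 0.744895, PV = 2.234686
  t = 4.5000: CF_t = 3.000000, DF = 0.717971, PV = 2.153914
  t = 5.0000: CF_t = 3.000000, DF = 0.692020, PV = 2.076061
  t = 5.5000: CF_t = 3.000000, DF = 0.667008, PV = 2.001023
  t = 6.0000: CF_t = 3.000000, DF = 0.642899, PV = 1.928697
  t = 6.5000: CF_t = 3.000000, DF = 0.619662, PV = 1.858985
  t = 7.0000: CF_t = 3.000000, DF = 0.597264, PV = 1.791793
  t = 7.5000: CF_t = 3.000000, DF = 0.575676, PV = 1.727029
  t = 8.0000: CF_t = 3.000000, DF = 0.554869, PV = 1.664606
  t = 8.5000: CF_t = 3.000000, DF = 0.534813, PV = 1.604440
  t = 9.0000: CF_t = 3.000000, DF = 0.515483, PV = 1.546448
  t = 9.5000: CF_t = 3.000000, DF = 0.496851, PV = 1.490552
  t = 10.0000: CF_t = 103.000000, DF = 0.478892, PV = 49.325911
Price P = sum_t PV_t = 89.577847
Macaulay numerator sum_t t * PV_t:
  t * PV_t at t = 0.5000: 1.445783
  t * PV_t at t = 1.0000: 2.787052
  t * PV_t at t = 1.5000: 4.029473
  t * PV_t at t = 2.0000: 5.178439
  t * PV_t at t = 2.5000: 6.239083
  t * PV_t at t = 3.0000: 7.216288
  t * PV_t at t = 3.5000: 8.114702
  t * PV_t at t = 4.0000: 8.938742
  t * PV_t at t = 4.5000: 9.692612
  t * PV_t at t = 5.0000: 10.380307
  t * PV_t at t = 5.5000: 11.005627
  t * PV_t at t = 6.0000: 11.572182
  t * PV_t at t = 6.5000: 12.083402
  t * PV_t at t = 7.0000: 12.542549
  t * PV_t at t = 7.5000: 12.952719
  t * PV_t at t = 8.0000: 13.316851
  t * PV_t at t = 8.5000: 13.637739
  t * PV_t at t = 9.0000: 13.918033
  t * PV_t at t = 9.5000: 14.160248
  t * PV_t at t = 10.0000: 493.259112
Macaulay duration D = (sum_t t * PV_t) / P = 672.470943 / 89.577847 = 7.507112

Answer: Macaulay duration = 7.5071 years


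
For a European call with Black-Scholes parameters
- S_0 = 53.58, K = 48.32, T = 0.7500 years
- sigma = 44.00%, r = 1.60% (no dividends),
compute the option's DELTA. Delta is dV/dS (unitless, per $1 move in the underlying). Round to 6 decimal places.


Answer: Delta = 0.689061

Derivation:
d1 = 0.4931891607; d2 = 0.1121379830
phi(d1) = 0.3532581072; exp(-qT) = 1.0000000000; exp(-rT) = 0.9880717129
N(d1) = 0.6890605320
Delta = exp(-qT) * N(d1) = 1.0000000000 * 0.6890605320 = 0.689061


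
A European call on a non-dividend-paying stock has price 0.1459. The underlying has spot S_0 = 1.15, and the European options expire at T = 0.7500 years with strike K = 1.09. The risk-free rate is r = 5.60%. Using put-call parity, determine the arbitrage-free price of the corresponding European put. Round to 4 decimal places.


Put-call parity: C - P = S_0 * exp(-qT) - K * exp(-rT).
S_0 * exp(-qT) = 1.1500 * 1.00000000 = 1.15000000
K * exp(-rT) = 1.0900 * 0.95886978 = 1.04516806
P = C - S*exp(-qT) + K*exp(-rT)
P = 0.1459 - 1.15000000 + 1.04516806 = 0.0411

Answer: Put price = 0.0411
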